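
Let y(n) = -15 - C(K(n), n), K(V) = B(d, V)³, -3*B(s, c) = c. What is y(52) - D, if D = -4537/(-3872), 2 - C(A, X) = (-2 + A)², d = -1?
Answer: 76610559507599/2822688 ≈ 2.7141e+7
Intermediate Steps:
B(s, c) = -c/3
K(V) = -V³/27 (K(V) = (-V/3)³ = -V³/27)
C(A, X) = 2 - (-2 + A)²
y(n) = -17 + (-2 - n³/27)² (y(n) = -15 - (2 - (-2 - n³/27)²) = -15 + (-2 + (-2 - n³/27)²) = -17 + (-2 - n³/27)²)
D = 4537/3872 (D = -4537*(-1/3872) = 4537/3872 ≈ 1.1717)
y(52) - D = (-17 + (54 + 52³)²/729) - 1*4537/3872 = (-17 + (54 + 140608)²/729) - 4537/3872 = (-17 + (1/729)*140662²) - 4537/3872 = (-17 + (1/729)*19785798244) - 4537/3872 = (-17 + 19785798244/729) - 4537/3872 = 19785785851/729 - 4537/3872 = 76610559507599/2822688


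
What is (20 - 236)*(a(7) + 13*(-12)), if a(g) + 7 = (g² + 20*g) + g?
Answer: -7128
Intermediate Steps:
a(g) = -7 + g² + 21*g (a(g) = -7 + ((g² + 20*g) + g) = -7 + (g² + 21*g) = -7 + g² + 21*g)
(20 - 236)*(a(7) + 13*(-12)) = (20 - 236)*((-7 + 7² + 21*7) + 13*(-12)) = -216*((-7 + 49 + 147) - 156) = -216*(189 - 156) = -216*33 = -7128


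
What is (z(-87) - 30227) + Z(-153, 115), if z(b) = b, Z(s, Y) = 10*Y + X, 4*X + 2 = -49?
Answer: -116707/4 ≈ -29177.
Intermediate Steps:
X = -51/4 (X = -½ + (¼)*(-49) = -½ - 49/4 = -51/4 ≈ -12.750)
Z(s, Y) = -51/4 + 10*Y (Z(s, Y) = 10*Y - 51/4 = -51/4 + 10*Y)
(z(-87) - 30227) + Z(-153, 115) = (-87 - 30227) + (-51/4 + 10*115) = -30314 + (-51/4 + 1150) = -30314 + 4549/4 = -116707/4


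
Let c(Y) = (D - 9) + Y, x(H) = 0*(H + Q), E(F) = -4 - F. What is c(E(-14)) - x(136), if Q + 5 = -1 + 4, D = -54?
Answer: -53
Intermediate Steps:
Q = -2 (Q = -5 + (-1 + 4) = -5 + 3 = -2)
x(H) = 0 (x(H) = 0*(H - 2) = 0*(-2 + H) = 0)
c(Y) = -63 + Y (c(Y) = (-54 - 9) + Y = -63 + Y)
c(E(-14)) - x(136) = (-63 + (-4 - 1*(-14))) - 1*0 = (-63 + (-4 + 14)) + 0 = (-63 + 10) + 0 = -53 + 0 = -53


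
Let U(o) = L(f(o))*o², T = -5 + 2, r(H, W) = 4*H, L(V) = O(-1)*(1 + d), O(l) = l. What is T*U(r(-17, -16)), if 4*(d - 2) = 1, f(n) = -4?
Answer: 45084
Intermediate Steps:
d = 9/4 (d = 2 + (¼)*1 = 2 + ¼ = 9/4 ≈ 2.2500)
L(V) = -13/4 (L(V) = -(1 + 9/4) = -1*13/4 = -13/4)
T = -3
U(o) = -13*o²/4
T*U(r(-17, -16)) = -(-39)*(4*(-17))²/4 = -(-39)*(-68)²/4 = -(-39)*4624/4 = -3*(-15028) = 45084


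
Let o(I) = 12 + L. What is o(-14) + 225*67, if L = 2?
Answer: 15089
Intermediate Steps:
o(I) = 14 (o(I) = 12 + 2 = 14)
o(-14) + 225*67 = 14 + 225*67 = 14 + 15075 = 15089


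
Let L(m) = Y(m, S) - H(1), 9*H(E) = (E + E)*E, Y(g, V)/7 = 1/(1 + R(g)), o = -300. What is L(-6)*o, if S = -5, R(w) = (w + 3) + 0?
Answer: 3350/3 ≈ 1116.7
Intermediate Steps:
R(w) = 3 + w (R(w) = (3 + w) + 0 = 3 + w)
Y(g, V) = 7/(4 + g) (Y(g, V) = 7/(1 + (3 + g)) = 7/(4 + g))
H(E) = 2*E²/9 (H(E) = ((E + E)*E)/9 = ((2*E)*E)/9 = (2*E²)/9 = 2*E²/9)
L(m) = -2/9 + 7/(4 + m) (L(m) = 7/(4 + m) - 2*1²/9 = 7/(4 + m) - 2/9 = -2/9 + 7/(4 + m))
L(-6)*o = ((55 - 2*(-6))/(9*(4 - 6)))*(-300) = ((⅑)*(55 + 12)/(-2))*(-300) = ((⅑)*(-½)*67)*(-300) = -67/18*(-300) = 3350/3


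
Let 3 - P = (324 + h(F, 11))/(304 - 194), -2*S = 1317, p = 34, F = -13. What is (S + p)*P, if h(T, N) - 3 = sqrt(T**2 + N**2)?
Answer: -3747/220 + 1249*sqrt(290)/220 ≈ 79.649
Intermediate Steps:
h(T, N) = 3 + sqrt(N**2 + T**2) (h(T, N) = 3 + sqrt(T**2 + N**2) = 3 + sqrt(N**2 + T**2))
S = -1317/2 (S = -1/2*1317 = -1317/2 ≈ -658.50)
P = 3/110 - sqrt(290)/110 (P = 3 - (324 + (3 + sqrt(11**2 + (-13)**2)))/(304 - 194) = 3 - (324 + (3 + sqrt(121 + 169)))/110 = 3 - (324 + (3 + sqrt(290)))/110 = 3 - (327 + sqrt(290))/110 = 3 - (327/110 + sqrt(290)/110) = 3 + (-327/110 - sqrt(290)/110) = 3/110 - sqrt(290)/110 ≈ -0.12754)
(S + p)*P = (-1317/2 + 34)*(3/110 - sqrt(290)/110) = -1249*(3/110 - sqrt(290)/110)/2 = -3747/220 + 1249*sqrt(290)/220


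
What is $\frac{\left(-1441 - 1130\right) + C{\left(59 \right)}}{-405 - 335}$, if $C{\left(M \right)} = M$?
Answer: $\frac{628}{185} \approx 3.3946$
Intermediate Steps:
$\frac{\left(-1441 - 1130\right) + C{\left(59 \right)}}{-405 - 335} = \frac{\left(-1441 - 1130\right) + 59}{-405 - 335} = \frac{-2571 + 59}{-740} = \left(-2512\right) \left(- \frac{1}{740}\right) = \frac{628}{185}$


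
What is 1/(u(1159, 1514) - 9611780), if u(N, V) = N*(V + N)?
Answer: -1/6513773 ≈ -1.5352e-7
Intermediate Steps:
u(N, V) = N*(N + V)
1/(u(1159, 1514) - 9611780) = 1/(1159*(1159 + 1514) - 9611780) = 1/(1159*2673 - 9611780) = 1/(3098007 - 9611780) = 1/(-6513773) = -1/6513773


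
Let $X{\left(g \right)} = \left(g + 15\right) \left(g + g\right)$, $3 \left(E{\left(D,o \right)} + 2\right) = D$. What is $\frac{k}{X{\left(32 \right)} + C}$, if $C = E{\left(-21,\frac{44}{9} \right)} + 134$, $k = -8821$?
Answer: $- \frac{8821}{3133} \approx -2.8155$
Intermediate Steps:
$E{\left(D,o \right)} = -2 + \frac{D}{3}$
$X{\left(g \right)} = 2 g \left(15 + g\right)$ ($X{\left(g \right)} = \left(15 + g\right) 2 g = 2 g \left(15 + g\right)$)
$C = 125$ ($C = \left(-2 + \frac{1}{3} \left(-21\right)\right) + 134 = \left(-2 - 7\right) + 134 = -9 + 134 = 125$)
$\frac{k}{X{\left(32 \right)} + C} = - \frac{8821}{2 \cdot 32 \left(15 + 32\right) + 125} = - \frac{8821}{2 \cdot 32 \cdot 47 + 125} = - \frac{8821}{3008 + 125} = - \frac{8821}{3133}$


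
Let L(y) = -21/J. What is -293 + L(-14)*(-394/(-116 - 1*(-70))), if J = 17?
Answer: -118700/391 ≈ -303.58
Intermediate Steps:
L(y) = -21/17
-293 + L(-14)*(-394/(-116 - 1*(-70))) = -293 - (-8274)/(17*(-116 - 1*(-70))) = -293 - (-8274)/(17*(-116 + 70)) = -293 - (-8274)/(17*(-46)) = -293 - (-8274)*(-1)/(17*46) = -293 - 21/17*197/23 = -293 - 4137/391 = -118700/391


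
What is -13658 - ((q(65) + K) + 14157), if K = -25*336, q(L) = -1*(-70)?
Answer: -19485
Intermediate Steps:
q(L) = 70
K = -8400
-13658 - ((q(65) + K) + 14157) = -13658 - ((70 - 8400) + 14157) = -13658 - (-8330 + 14157) = -13658 - 1*5827 = -13658 - 5827 = -19485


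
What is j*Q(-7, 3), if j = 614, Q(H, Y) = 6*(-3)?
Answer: -11052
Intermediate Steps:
Q(H, Y) = -18
j*Q(-7, 3) = 614*(-18) = -11052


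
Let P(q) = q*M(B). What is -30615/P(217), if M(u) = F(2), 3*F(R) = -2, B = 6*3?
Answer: 91845/434 ≈ 211.62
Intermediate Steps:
B = 18
F(R) = -⅔ (F(R) = (⅓)*(-2) = -⅔)
M(u) = -⅔
P(q) = -2*q/3 (P(q) = q*(-⅔) = -2*q/3)
-30615/P(217) = -30615/((-⅔*217)) = -30615/(-434/3) = -30615*(-3/434) = 91845/434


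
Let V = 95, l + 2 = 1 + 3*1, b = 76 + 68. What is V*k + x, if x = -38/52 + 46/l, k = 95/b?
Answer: 159013/1872 ≈ 84.943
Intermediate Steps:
b = 144
l = 2 (l = -2 + (1 + 3*1) = -2 + (1 + 3) = -2 + 4 = 2)
k = 95/144 ≈ 0.65972
x = 579/26 (x = -38/52 + 46/2 = -38*1/52 + 46*(½) = -19/26 + 23 = 579/26 ≈ 22.269)
V*k + x = 95*(95/144) + 579/26 = 9025/144 + 579/26 = 159013/1872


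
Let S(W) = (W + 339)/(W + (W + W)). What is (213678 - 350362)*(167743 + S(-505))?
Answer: -34735615770724/1515 ≈ -2.2928e+10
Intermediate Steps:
S(W) = (339 + W)/(3*W) (S(W) = (339 + W)/(W + 2*W) = (339 + W)/((3*W)) = (339 + W)*(1/(3*W)) = (339 + W)/(3*W))
(213678 - 350362)*(167743 + S(-505)) = (213678 - 350362)*(167743 + (⅓)*(339 - 505)/(-505)) = -136684*(167743 + (⅓)*(-1/505)*(-166)) = -136684*(167743 + 166/1515) = -136684*254130811/1515 = -34735615770724/1515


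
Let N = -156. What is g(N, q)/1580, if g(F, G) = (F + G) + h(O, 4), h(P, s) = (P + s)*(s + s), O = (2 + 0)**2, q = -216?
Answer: -77/395 ≈ -0.19494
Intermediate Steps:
O = 4 (O = 2**2 = 4)
h(P, s) = 2*s*(P + s) (h(P, s) = (P + s)*(2*s) = 2*s*(P + s))
g(F, G) = 64 + F + G (g(F, G) = (F + G) + 2*4*(4 + 4) = (F + G) + 2*4*8 = (F + G) + 64 = 64 + F + G)
g(N, q)/1580 = (64 - 156 - 216)/1580 = -308*1/1580 = -77/395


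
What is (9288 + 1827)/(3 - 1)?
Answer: 11115/2 ≈ 5557.5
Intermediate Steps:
(9288 + 1827)/(3 - 1) = 11115/2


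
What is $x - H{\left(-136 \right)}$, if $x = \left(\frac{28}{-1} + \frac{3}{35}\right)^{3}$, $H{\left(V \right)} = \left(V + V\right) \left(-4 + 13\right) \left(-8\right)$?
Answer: $- \frac{1772238833}{42875} \approx -41335.0$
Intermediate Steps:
$H{\left(V \right)} = - 144 V$ ($H{\left(V \right)} = 2 V 9 \left(-8\right) = 18 V \left(-8\right) = - 144 V$)
$x = - \frac{932574833}{42875}$ ($x = \left(28 \left(-1\right) + 3 \cdot \frac{1}{35}\right)^{3} = \left(-28 + \frac{3}{35}\right)^{3} = \left(- \frac{977}{35}\right)^{3} = - \frac{932574833}{42875} \approx -21751.0$)
$x - H{\left(-136 \right)} = - \frac{932574833}{42875} - \left(-144\right) \left(-136\right) = - \frac{932574833}{42875} - 19584 = - \frac{1772238833}{42875}$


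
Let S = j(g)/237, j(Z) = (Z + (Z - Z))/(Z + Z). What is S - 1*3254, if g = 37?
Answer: -1542395/474 ≈ -3254.0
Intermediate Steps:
j(Z) = ½ (j(Z) = (Z + 0)/((2*Z)) = Z*(1/(2*Z)) = ½)
S = 1/474 (S = (½)/237 = (½)*(1/237) = 1/474 ≈ 0.0021097)
S - 1*3254 = 1/474 - 1*3254 = 1/474 - 3254 = -1542395/474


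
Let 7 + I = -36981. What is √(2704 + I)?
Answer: 2*I*√8571 ≈ 185.16*I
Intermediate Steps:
I = -36988 (I = -7 - 36981 = -36988)
√(2704 + I) = √(2704 - 36988) = √(-34284) = 2*I*√8571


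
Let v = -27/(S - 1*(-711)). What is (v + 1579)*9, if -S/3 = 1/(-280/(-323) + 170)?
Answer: 185871245787/13079707 ≈ 14211.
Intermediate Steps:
S = -969/55190 (S = -3/(-280/(-323) + 170) = -3/(-280*(-1/323) + 170) = -3/(280/323 + 170) = -3/55190/323 = -3*323/55190 = -969/55190 ≈ -0.017558)
v = -496710/13079707 (v = -27/(-969/55190 - 1*(-711)) = -27/(-969/55190 + 711) = -27/39239121/55190 = -27*55190/39239121 = -496710/13079707 ≈ -0.037976)
(v + 1579)*9 = (-496710/13079707 + 1579)*9 = (20652360643/13079707)*9 = 185871245787/13079707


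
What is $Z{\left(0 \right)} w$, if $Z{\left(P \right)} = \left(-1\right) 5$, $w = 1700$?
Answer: $-8500$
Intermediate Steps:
$Z{\left(P \right)} = -5$
$Z{\left(0 \right)} w = \left(-5\right) 1700 = -8500$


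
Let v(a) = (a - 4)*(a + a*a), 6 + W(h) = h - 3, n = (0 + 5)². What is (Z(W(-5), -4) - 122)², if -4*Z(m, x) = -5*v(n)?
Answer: 1147922161/4 ≈ 2.8698e+8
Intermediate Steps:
n = 25 (n = 5² = 25)
W(h) = -9 + h (W(h) = -6 + (h - 3) = -6 + (-3 + h) = -9 + h)
v(a) = (-4 + a)*(a + a²)
Z(m, x) = 34125/2 (Z(m, x) = -(-5)*25*(-4 + 25² - 3*25)/4 = -(-5)*25*(-4 + 625 - 75)/4 = -(-5)*25*546/4 = -(-5)*13650/4 = -¼*(-68250) = 34125/2)
(Z(W(-5), -4) - 122)² = (34125/2 - 122)² = (33881/2)² = 1147922161/4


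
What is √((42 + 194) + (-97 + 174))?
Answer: √313 ≈ 17.692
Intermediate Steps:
√((42 + 194) + (-97 + 174)) = √(236 + 77) = √313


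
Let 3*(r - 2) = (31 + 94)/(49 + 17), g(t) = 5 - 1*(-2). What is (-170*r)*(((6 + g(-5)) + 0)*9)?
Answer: -575705/11 ≈ -52337.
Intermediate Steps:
g(t) = 7 (g(t) = 5 + 2 = 7)
r = 521/198 (r = 2 + ((31 + 94)/(49 + 17))/3 = 2 + (125/66)/3 = 2 + (125*(1/66))/3 = 2 + (⅓)*(125/66) = 2 + 125/198 = 521/198 ≈ 2.6313)
(-170*r)*(((6 + g(-5)) + 0)*9) = (-170*521/198)*(((6 + 7) + 0)*9) = -44285*(13 + 0)*9/99 = -575705*9/99 = -44285/99*117 = -575705/11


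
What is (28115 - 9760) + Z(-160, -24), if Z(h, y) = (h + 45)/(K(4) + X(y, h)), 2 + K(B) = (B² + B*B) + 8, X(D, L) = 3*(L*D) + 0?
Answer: 212146975/11558 ≈ 18355.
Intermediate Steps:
X(D, L) = 3*D*L (X(D, L) = 3*(D*L) + 0 = 3*D*L + 0 = 3*D*L)
K(B) = 6 + 2*B² (K(B) = -2 + ((B² + B*B) + 8) = -2 + ((B² + B²) + 8) = -2 + (2*B² + 8) = -2 + (8 + 2*B²) = 6 + 2*B²)
Z(h, y) = (45 + h)/(38 + 3*h*y) (Z(h, y) = (h + 45)/((6 + 2*4²) + 3*y*h) = (45 + h)/((6 + 2*16) + 3*h*y) = (45 + h)/((6 + 32) + 3*h*y) = (45 + h)/(38 + 3*h*y))
(28115 - 9760) + Z(-160, -24) = (28115 - 9760) + (45 - 160)/(38 + 3*(-160)*(-24)) = 18355 - 115/(38 + 11520) = 18355 - 115/11558 = 212146975/11558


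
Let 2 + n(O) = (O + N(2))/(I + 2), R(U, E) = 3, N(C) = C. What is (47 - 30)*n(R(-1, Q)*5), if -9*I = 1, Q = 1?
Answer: 119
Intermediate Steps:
I = -⅑ (I = -⅑*1 = -⅑ ≈ -0.11111)
n(O) = -16/17 + 9*O/17 (n(O) = -2 + (O + 2)/(-⅑ + 2) = -2 + (2 + O)/(17/9) = -2 + (2 + O)*(9/17) = -2 + (18/17 + 9*O/17) = -16/17 + 9*O/17)
(47 - 30)*n(R(-1, Q)*5) = (47 - 30)*(-16/17 + 9*(3*5)/17) = 17*(-16/17 + (9/17)*15) = 17*(-16/17 + 135/17) = 17*7 = 119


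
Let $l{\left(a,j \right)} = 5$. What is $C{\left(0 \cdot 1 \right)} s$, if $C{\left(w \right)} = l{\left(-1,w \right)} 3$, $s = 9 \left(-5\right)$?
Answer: $-675$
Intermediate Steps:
$s = -45$
$C{\left(w \right)} = 15$ ($C{\left(w \right)} = 5 \cdot 3 = 15$)
$C{\left(0 \cdot 1 \right)} s = 15 \left(-45\right) = -675$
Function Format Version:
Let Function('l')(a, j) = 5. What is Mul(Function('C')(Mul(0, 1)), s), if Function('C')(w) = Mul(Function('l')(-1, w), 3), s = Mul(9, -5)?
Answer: -675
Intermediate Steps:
s = -45
Function('C')(w) = 15 (Function('C')(w) = Mul(5, 3) = 15)
Mul(Function('C')(Mul(0, 1)), s) = Mul(15, -45) = -675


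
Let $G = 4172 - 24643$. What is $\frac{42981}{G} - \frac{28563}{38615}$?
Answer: $- \frac{2244424488}{790487665} \approx -2.8393$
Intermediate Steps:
$G = -20471$
$\frac{42981}{G} - \frac{28563}{38615} = \frac{42981}{-20471} - \frac{28563}{38615} = 42981 \left(- \frac{1}{20471}\right) - \frac{28563}{38615} = - \frac{42981}{20471} - \frac{28563}{38615} = - \frac{2244424488}{790487665}$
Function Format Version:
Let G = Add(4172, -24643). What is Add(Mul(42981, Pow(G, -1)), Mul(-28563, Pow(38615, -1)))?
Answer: Rational(-2244424488, 790487665) ≈ -2.8393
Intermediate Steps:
G = -20471
Add(Mul(42981, Pow(G, -1)), Mul(-28563, Pow(38615, -1))) = Add(Mul(42981, Pow(-20471, -1)), Mul(-28563, Pow(38615, -1))) = Add(Mul(42981, Rational(-1, 20471)), Mul(-28563, Rational(1, 38615))) = Add(Rational(-42981, 20471), Rational(-28563, 38615)) = Rational(-2244424488, 790487665)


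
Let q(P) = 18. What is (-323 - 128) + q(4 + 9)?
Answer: -433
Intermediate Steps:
(-323 - 128) + q(4 + 9) = (-323 - 128) + 18 = -451 + 18 = -433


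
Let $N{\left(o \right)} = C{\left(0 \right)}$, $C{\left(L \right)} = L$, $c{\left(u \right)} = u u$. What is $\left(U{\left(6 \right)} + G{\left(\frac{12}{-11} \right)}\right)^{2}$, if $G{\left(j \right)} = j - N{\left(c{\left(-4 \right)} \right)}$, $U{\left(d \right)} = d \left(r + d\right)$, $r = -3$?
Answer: $\frac{34596}{121} \approx 285.92$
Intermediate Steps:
$c{\left(u \right)} = u^{2}$
$U{\left(d \right)} = d \left(-3 + d\right)$
$N{\left(o \right)} = 0$
$G{\left(j \right)} = j$ ($G{\left(j \right)} = j - 0 = j + 0 = j$)
$\left(U{\left(6 \right)} + G{\left(\frac{12}{-11} \right)}\right)^{2} = \left(6 \left(-3 + 6\right) + \frac{12}{-11}\right)^{2} = \left(6 \cdot 3 + 12 \left(- \frac{1}{11}\right)\right)^{2} = \left(18 - \frac{12}{11}\right)^{2} = \left(\frac{186}{11}\right)^{2} = \frac{34596}{121}$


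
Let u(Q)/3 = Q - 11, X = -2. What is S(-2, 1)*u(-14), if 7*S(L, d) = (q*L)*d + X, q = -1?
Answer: 0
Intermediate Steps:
S(L, d) = -2/7 - L*d/7 (S(L, d) = ((-L)*d - 2)/7 = (-L*d - 2)/7 = (-2 - L*d)/7 = -2/7 - L*d/7)
u(Q) = -33 + 3*Q (u(Q) = 3*(Q - 11) = 3*(-11 + Q) = -33 + 3*Q)
S(-2, 1)*u(-14) = (-2/7 - ⅐*(-2)*1)*(-33 + 3*(-14)) = (-2/7 + 2/7)*(-33 - 42) = 0*(-75) = 0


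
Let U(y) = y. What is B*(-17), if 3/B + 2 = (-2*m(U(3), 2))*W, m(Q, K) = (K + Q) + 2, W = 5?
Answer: 17/24 ≈ 0.70833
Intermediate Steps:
m(Q, K) = 2 + K + Q
B = -1/24 (B = 3/(-2 - 2*(2 + 2 + 3)*5) = 3/(-2 - 2*7*5) = 3/(-2 - 14*5) = 3/(-2 - 70) = 3/(-72) = 3*(-1/72) = -1/24 ≈ -0.041667)
B*(-17) = -1/24*(-17) = 17/24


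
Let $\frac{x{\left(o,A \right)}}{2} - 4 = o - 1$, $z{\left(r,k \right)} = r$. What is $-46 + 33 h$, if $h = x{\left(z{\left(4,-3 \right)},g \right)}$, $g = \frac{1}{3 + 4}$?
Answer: $416$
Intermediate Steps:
$g = \frac{1}{7} \approx 0.14286$
$x{\left(o,A \right)} = 6 + 2 o$ ($x{\left(o,A \right)} = 8 + 2 \left(o - 1\right) = 8 + 2 \left(-1 + o\right) = 8 + \left(-2 + 2 o\right) = 6 + 2 o$)
$h = 14$ ($h = 6 + 2 \cdot 4 = 6 + 8 = 14$)
$-46 + 33 h = -46 + 33 \cdot 14 = -46 + 462 = 416$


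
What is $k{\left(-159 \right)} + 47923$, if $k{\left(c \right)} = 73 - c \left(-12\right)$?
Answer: $46088$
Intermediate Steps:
$k{\left(c \right)} = 73 + 12 c$ ($k{\left(c \right)} = 73 - - 12 c = 73 + 12 c$)
$k{\left(-159 \right)} + 47923 = \left(73 + 12 \left(-159\right)\right) + 47923 = \left(73 - 1908\right) + 47923 = -1835 + 47923 = 46088$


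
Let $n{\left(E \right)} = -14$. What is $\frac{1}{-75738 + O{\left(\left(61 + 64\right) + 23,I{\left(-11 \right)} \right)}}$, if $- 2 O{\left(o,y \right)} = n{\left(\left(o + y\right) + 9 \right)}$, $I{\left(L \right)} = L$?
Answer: $- \frac{1}{75731} \approx -1.3205 \cdot 10^{-5}$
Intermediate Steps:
$O{\left(o,y \right)} = 7$ ($O{\left(o,y \right)} = \left(- \frac{1}{2}\right) \left(-14\right) = 7$)
$\frac{1}{-75738 + O{\left(\left(61 + 64\right) + 23,I{\left(-11 \right)} \right)}} = \frac{1}{-75738 + 7} = \frac{1}{-75731} = - \frac{1}{75731}$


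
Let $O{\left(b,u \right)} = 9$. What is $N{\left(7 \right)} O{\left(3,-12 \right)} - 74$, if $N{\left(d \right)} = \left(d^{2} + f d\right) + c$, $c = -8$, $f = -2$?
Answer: $169$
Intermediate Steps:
$N{\left(d \right)} = -8 + d^{2} - 2 d$ ($N{\left(d \right)} = \left(d^{2} - 2 d\right) - 8 = -8 + d^{2} - 2 d$)
$N{\left(7 \right)} O{\left(3,-12 \right)} - 74 = \left(-8 + 7^{2} - 14\right) 9 - 74 = \left(-8 + 49 - 14\right) 9 - 74 = 27 \cdot 9 - 74 = 243 - 74 = 169$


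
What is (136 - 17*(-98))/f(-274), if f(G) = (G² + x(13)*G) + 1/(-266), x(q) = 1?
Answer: 479332/19897331 ≈ 0.024090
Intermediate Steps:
f(G) = -1/266 + G + G² (f(G) = (G² + 1*G) + 1/(-266) = (G² + G) - 1/266 = (G + G²) - 1/266 = -1/266 + G + G²)
(136 - 17*(-98))/f(-274) = (136 - 17*(-98))/(-1/266 - 274 + (-274)²) = (136 + 1666)/(-1/266 - 274 + 75076) = 1802/(19897331/266) = 1802*(266/19897331) = 479332/19897331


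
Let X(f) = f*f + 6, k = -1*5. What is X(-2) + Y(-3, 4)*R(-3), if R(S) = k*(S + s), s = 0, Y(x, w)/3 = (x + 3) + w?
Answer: 190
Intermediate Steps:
Y(x, w) = 9 + 3*w + 3*x (Y(x, w) = 3*((x + 3) + w) = 3*((3 + x) + w) = 3*(3 + w + x) = 9 + 3*w + 3*x)
k = -5
R(S) = -5*S (R(S) = -5*(S + 0) = -5*S)
X(f) = 6 + f² (X(f) = f² + 6 = 6 + f²)
X(-2) + Y(-3, 4)*R(-3) = (6 + (-2)²) + (9 + 3*4 + 3*(-3))*(-5*(-3)) = (6 + 4) + (9 + 12 - 9)*15 = 10 + 12*15 = 10 + 180 = 190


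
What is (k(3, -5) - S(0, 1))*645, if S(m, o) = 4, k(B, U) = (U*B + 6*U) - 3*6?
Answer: -43215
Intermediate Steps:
k(B, U) = -18 + 6*U + B*U (k(B, U) = (B*U + 6*U) - 18 = (6*U + B*U) - 18 = -18 + 6*U + B*U)
(k(3, -5) - S(0, 1))*645 = ((-18 + 6*(-5) + 3*(-5)) - 1*4)*645 = ((-18 - 30 - 15) - 4)*645 = (-63 - 4)*645 = -67*645 = -43215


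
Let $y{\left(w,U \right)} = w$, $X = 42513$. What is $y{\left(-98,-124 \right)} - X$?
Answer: $-42611$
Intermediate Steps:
$y{\left(-98,-124 \right)} - X = -98 - 42513 = -42611$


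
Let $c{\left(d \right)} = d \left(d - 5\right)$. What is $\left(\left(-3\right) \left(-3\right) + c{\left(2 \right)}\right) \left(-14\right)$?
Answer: $-42$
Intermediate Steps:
$c{\left(d \right)} = d \left(-5 + d\right)$
$\left(\left(-3\right) \left(-3\right) + c{\left(2 \right)}\right) \left(-14\right) = \left(\left(-3\right) \left(-3\right) + 2 \left(-5 + 2\right)\right) \left(-14\right) = \left(9 + 2 \left(-3\right)\right) \left(-14\right) = \left(9 - 6\right) \left(-14\right) = 3 \left(-14\right) = -42$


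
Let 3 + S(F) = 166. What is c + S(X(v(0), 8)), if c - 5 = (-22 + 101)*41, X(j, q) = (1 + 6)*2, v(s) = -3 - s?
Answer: 3407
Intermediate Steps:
X(j, q) = 14 (X(j, q) = 7*2 = 14)
S(F) = 163 (S(F) = -3 + 166 = 163)
c = 3244 (c = 5 + (-22 + 101)*41 = 5 + 79*41 = 5 + 3239 = 3244)
c + S(X(v(0), 8)) = 3244 + 163 = 3407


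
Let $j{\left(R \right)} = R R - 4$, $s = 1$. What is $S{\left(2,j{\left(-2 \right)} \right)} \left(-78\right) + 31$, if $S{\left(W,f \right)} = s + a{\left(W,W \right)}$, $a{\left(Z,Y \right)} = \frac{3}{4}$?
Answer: $- \frac{211}{2} \approx -105.5$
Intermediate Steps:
$a{\left(Z,Y \right)} = \frac{3}{4}$ ($a{\left(Z,Y \right)} = 3 \cdot \frac{1}{4} = \frac{3}{4}$)
$j{\left(R \right)} = -4 + R^{2}$ ($j{\left(R \right)} = R^{2} - 4 = -4 + R^{2}$)
$S{\left(W,f \right)} = \frac{7}{4}$ ($S{\left(W,f \right)} = 1 + \frac{3}{4} = \frac{7}{4}$)
$S{\left(2,j{\left(-2 \right)} \right)} \left(-78\right) + 31 = \frac{7}{4} \left(-78\right) + 31 = - \frac{273}{2} + 31 = - \frac{211}{2}$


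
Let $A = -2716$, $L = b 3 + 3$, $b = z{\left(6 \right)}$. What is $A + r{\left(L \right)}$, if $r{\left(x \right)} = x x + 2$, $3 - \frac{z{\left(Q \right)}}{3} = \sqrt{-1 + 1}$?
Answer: $-1814$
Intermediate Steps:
$z{\left(Q \right)} = 9$ ($z{\left(Q \right)} = 9 - 3 \sqrt{-1 + 1} = 9 - 3 \sqrt{0} = 9 - 0 = 9 + 0 = 9$)
$b = 9$
$L = 30$ ($L = 9 \cdot 3 + 3 = 27 + 3 = 30$)
$r{\left(x \right)} = 2 + x^{2}$ ($r{\left(x \right)} = x^{2} + 2 = 2 + x^{2}$)
$A + r{\left(L \right)} = -2716 + \left(2 + 30^{2}\right) = -2716 + \left(2 + 900\right) = -2716 + 902 = -1814$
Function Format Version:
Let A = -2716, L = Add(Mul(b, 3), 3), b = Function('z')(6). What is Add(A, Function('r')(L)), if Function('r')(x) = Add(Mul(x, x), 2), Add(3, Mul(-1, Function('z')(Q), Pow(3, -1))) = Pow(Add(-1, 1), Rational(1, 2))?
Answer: -1814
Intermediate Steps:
Function('z')(Q) = 9 (Function('z')(Q) = Add(9, Mul(-3, Pow(Add(-1, 1), Rational(1, 2)))) = Add(9, Mul(-3, Pow(0, Rational(1, 2)))) = Add(9, Mul(-3, 0)) = Add(9, 0) = 9)
b = 9
L = 30 (L = Add(Mul(9, 3), 3) = Add(27, 3) = 30)
Function('r')(x) = Add(2, Pow(x, 2)) (Function('r')(x) = Add(Pow(x, 2), 2) = Add(2, Pow(x, 2)))
Add(A, Function('r')(L)) = Add(-2716, Add(2, Pow(30, 2))) = Add(-2716, Add(2, 900)) = Add(-2716, 902) = -1814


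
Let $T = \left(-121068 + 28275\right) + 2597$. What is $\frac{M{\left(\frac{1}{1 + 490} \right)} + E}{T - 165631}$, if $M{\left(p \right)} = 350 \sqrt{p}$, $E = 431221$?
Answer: $- \frac{431221}{255827} - \frac{350 \sqrt{491}}{125611057} \approx -1.6857$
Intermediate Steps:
$T = -90196$ ($T = -92793 + 2597 = -90196$)
$\frac{M{\left(\frac{1}{1 + 490} \right)} + E}{T - 165631} = \frac{350 \sqrt{\frac{1}{1 + 490}} + 431221}{-90196 - 165631} = \frac{350 \sqrt{\frac{1}{491}} + 431221}{-255827} = \left(\frac{350}{\sqrt{491}} + 431221\right) \left(- \frac{1}{255827}\right) = \left(350 \frac{\sqrt{491}}{491} + 431221\right) \left(- \frac{1}{255827}\right) = \left(\frac{350 \sqrt{491}}{491} + 431221\right) \left(- \frac{1}{255827}\right) = \left(431221 + \frac{350 \sqrt{491}}{491}\right) \left(- \frac{1}{255827}\right) = - \frac{431221}{255827} - \frac{350 \sqrt{491}}{125611057}$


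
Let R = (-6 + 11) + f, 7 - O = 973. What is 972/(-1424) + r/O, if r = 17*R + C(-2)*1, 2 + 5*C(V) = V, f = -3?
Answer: -616393/859740 ≈ -0.71695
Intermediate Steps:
C(V) = -⅖ + V/5
O = -966 (O = 7 - 1*973 = 7 - 973 = -966)
R = 2 (R = (-6 + 11) - 3 = 5 - 3 = 2)
r = 166/5 (r = 17*2 + (-⅖ + (⅕)*(-2))*1 = 34 + (-⅖ - ⅖)*1 = 34 - ⅘*1 = 34 - ⅘ = 166/5 ≈ 33.200)
972/(-1424) + r/O = 972/(-1424) + (166/5)/(-966) = 972*(-1/1424) + (166/5)*(-1/966) = -243/356 - 83/2415 = -616393/859740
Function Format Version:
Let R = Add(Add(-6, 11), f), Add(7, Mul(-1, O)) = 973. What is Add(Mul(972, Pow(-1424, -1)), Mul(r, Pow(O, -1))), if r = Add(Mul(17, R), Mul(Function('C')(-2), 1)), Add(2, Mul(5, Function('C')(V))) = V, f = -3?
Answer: Rational(-616393, 859740) ≈ -0.71695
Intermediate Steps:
Function('C')(V) = Add(Rational(-2, 5), Mul(Rational(1, 5), V))
O = -966 (O = Add(7, Mul(-1, 973)) = Add(7, -973) = -966)
R = 2 (R = Add(Add(-6, 11), -3) = Add(5, -3) = 2)
r = Rational(166, 5) (r = Add(Mul(17, 2), Mul(Add(Rational(-2, 5), Mul(Rational(1, 5), -2)), 1)) = Add(34, Mul(Add(Rational(-2, 5), Rational(-2, 5)), 1)) = Add(34, Mul(Rational(-4, 5), 1)) = Add(34, Rational(-4, 5)) = Rational(166, 5) ≈ 33.200)
Add(Mul(972, Pow(-1424, -1)), Mul(r, Pow(O, -1))) = Add(Mul(972, Pow(-1424, -1)), Mul(Rational(166, 5), Pow(-966, -1))) = Add(Mul(972, Rational(-1, 1424)), Mul(Rational(166, 5), Rational(-1, 966))) = Add(Rational(-243, 356), Rational(-83, 2415)) = Rational(-616393, 859740)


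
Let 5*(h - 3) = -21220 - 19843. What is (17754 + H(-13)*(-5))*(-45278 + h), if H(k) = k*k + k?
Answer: -4539492612/5 ≈ -9.0790e+8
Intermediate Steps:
H(k) = k + k² (H(k) = k² + k = k + k²)
h = -41048/5 (h = 3 + (-21220 - 19843)/5 = 3 + (⅕)*(-41063) = 3 - 41063/5 = -41048/5 ≈ -8209.6)
(17754 + H(-13)*(-5))*(-45278 + h) = (17754 - 13*(1 - 13)*(-5))*(-45278 - 41048/5) = (17754 - 13*(-12)*(-5))*(-267438/5) = (17754 + 156*(-5))*(-267438/5) = (17754 - 780)*(-267438/5) = 16974*(-267438/5) = -4539492612/5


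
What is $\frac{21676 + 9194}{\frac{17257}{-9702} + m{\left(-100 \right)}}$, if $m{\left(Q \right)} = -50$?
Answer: $- \frac{299500740}{502357} \approx -596.19$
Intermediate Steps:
$\frac{21676 + 9194}{\frac{17257}{-9702} + m{\left(-100 \right)}} = \frac{21676 + 9194}{\frac{17257}{-9702} - 50} = \frac{30870}{17257 \left(- \frac{1}{9702}\right) - 50} = \frac{30870}{- \frac{17257}{9702} - 50} = \frac{30870}{- \frac{502357}{9702}} = 30870 \left(- \frac{9702}{502357}\right) = - \frac{299500740}{502357}$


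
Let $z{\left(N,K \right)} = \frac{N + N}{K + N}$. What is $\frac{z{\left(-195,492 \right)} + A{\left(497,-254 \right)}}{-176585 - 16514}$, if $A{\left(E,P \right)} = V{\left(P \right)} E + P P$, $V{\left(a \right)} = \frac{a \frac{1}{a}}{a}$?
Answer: $- \frac{1622237113}{4855667454} \approx -0.33409$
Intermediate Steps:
$V{\left(a \right)} = \frac{1}{a}$ ($V{\left(a \right)} = 1 \frac{1}{a} = \frac{1}{a}$)
$z{\left(N,K \right)} = \frac{2 N}{K + N}$
$A{\left(E,P \right)} = P^{2} + \frac{E}{P}$ ($A{\left(E,P \right)} = \frac{E}{P} + P P = \frac{E}{P} + P^{2} = P^{2} + \frac{E}{P}$)
$\frac{z{\left(-195,492 \right)} + A{\left(497,-254 \right)}}{-176585 - 16514} = \frac{2 \left(-195\right) \frac{1}{492 - 195} + \frac{497 + \left(-254\right)^{3}}{-254}}{-176585 - 16514} = \frac{2 \left(-195\right) \frac{1}{297} - \frac{497 - 16387064}{254}}{-193099} = \left(2 \left(-195\right) \frac{1}{297} - - \frac{16386567}{254}\right) \left(- \frac{1}{193099}\right) = \left(- \frac{130}{99} + \frac{16386567}{254}\right) \left(- \frac{1}{193099}\right) = \frac{1622237113}{25146} \left(- \frac{1}{193099}\right) = - \frac{1622237113}{4855667454}$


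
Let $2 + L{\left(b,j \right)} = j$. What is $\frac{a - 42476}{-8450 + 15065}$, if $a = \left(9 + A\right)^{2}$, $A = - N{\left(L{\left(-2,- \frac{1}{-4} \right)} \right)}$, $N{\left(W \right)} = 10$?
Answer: $- \frac{8495}{1323} \approx -6.421$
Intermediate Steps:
$L{\left(b,j \right)} = -2 + j$
$A = -10$ ($A = \left(-1\right) 10 = -10$)
$a = 1$ ($a = \left(9 - 10\right)^{2} = \left(-1\right)^{2} = 1$)
$\frac{a - 42476}{-8450 + 15065} = \frac{1 - 42476}{-8450 + 15065} = - \frac{42475}{6615} = \left(-42475\right) \frac{1}{6615} = - \frac{8495}{1323}$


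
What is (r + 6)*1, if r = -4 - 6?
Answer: -4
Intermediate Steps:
r = -10
(r + 6)*1 = (-10 + 6)*1 = -4*1 = -4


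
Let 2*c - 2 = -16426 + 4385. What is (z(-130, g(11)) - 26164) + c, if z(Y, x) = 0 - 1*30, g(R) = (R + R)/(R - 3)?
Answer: -64427/2 ≈ -32214.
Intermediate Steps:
c = -12039/2 (c = 1 + (-16426 + 4385)/2 = 1 + (½)*(-12041) = 1 - 12041/2 = -12039/2 ≈ -6019.5)
g(R) = 2*R/(-3 + R) (g(R) = (2*R)/(-3 + R) = 2*R/(-3 + R))
z(Y, x) = -30 (z(Y, x) = 0 - 30 = -30)
(z(-130, g(11)) - 26164) + c = (-30 - 26164) - 12039/2 = -26194 - 12039/2 = -64427/2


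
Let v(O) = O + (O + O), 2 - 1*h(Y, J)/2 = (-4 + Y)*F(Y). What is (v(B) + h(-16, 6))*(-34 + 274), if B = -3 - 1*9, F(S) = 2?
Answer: 11520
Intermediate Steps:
B = -12 (B = -3 - 9 = -12)
h(Y, J) = 20 - 4*Y (h(Y, J) = 4 - 2*(-4 + Y)*2 = 4 - 2*(-8 + 2*Y) = 4 + (16 - 4*Y) = 20 - 4*Y)
v(O) = 3*O (v(O) = O + 2*O = 3*O)
(v(B) + h(-16, 6))*(-34 + 274) = (3*(-12) + (20 - 4*(-16)))*(-34 + 274) = (-36 + (20 + 64))*240 = (-36 + 84)*240 = 48*240 = 11520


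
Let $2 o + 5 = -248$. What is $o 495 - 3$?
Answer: $- \frac{125241}{2} \approx -62621.0$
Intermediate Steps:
$o = - \frac{253}{2}$ ($o = - \frac{5}{2} + \frac{1}{2} \left(-248\right) = - \frac{5}{2} - 124 = - \frac{253}{2} \approx -126.5$)
$o 495 - 3 = \left(- \frac{253}{2}\right) 495 - 3 = - \frac{125235}{2} - 3 = - \frac{125241}{2}$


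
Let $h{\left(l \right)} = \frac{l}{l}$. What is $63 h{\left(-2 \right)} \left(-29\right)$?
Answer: $-1827$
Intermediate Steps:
$h{\left(l \right)} = 1$
$63 h{\left(-2 \right)} \left(-29\right) = 63 \cdot 1 \left(-29\right) = 63 \left(-29\right) = -1827$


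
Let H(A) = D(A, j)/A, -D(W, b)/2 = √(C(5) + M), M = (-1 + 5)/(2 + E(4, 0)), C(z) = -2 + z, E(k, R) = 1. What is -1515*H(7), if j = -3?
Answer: 1010*√39/7 ≈ 901.06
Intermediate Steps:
M = 4/3 (M = (-1 + 5)/(2 + 1) = 4/3 ≈ 1.3333)
D(W, b) = -2*√39/3 (D(W, b) = -2*√((-2 + 5) + 4/3) = -2*√(3 + 4/3) = -2*√39/3)
H(A) = -2*√39/(3*A) (H(A) = (-2*√39/3)/A = -2*√39/(3*A))
-1515*H(7) = -(-1010)*√39/7 = 1010*√39/7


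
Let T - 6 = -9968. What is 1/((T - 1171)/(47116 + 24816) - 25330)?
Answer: -71932/1822048693 ≈ -3.9479e-5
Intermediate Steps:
T = -9962 (T = 6 - 9968 = -9962)
1/((T - 1171)/(47116 + 24816) - 25330) = 1/((-9962 - 1171)/(47116 + 24816) - 25330) = 1/(-11133/71932 - 25330) = 1/(-1822048693/71932) = -71932/1822048693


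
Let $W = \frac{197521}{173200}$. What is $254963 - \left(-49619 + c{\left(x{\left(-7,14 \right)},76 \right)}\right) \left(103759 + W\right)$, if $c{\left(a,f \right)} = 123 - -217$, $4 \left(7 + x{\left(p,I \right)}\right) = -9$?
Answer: $\frac{885649699834159}{173200} \approx 5.1134 \cdot 10^{9}$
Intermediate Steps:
$x{\left(p,I \right)} = - \frac{37}{4}$ ($x{\left(p,I \right)} = -7 + \frac{1}{4} \left(-9\right) = -7 - \frac{9}{4} = - \frac{37}{4}$)
$W = \frac{197521}{173200}$ ($W = 197521 \cdot \frac{1}{173200} = \frac{197521}{173200} \approx 1.1404$)
$c{\left(a,f \right)} = 340$ ($c{\left(a,f \right)} = 123 + 217 = 340$)
$254963 - \left(-49619 + c{\left(x{\left(-7,14 \right)},76 \right)}\right) \left(103759 + W\right) = 254963 - \left(-49619 + 340\right) \left(103759 + \frac{197521}{173200}\right) = 254963 - \left(-49279\right) \frac{17971256321}{173200} = 254963 - - \frac{885605540242559}{173200} = 254963 + \frac{885605540242559}{173200} = \frac{885649699834159}{173200}$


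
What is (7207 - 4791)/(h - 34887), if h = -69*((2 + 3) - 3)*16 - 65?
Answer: -302/4645 ≈ -0.065016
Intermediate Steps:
h = -2273 (h = -69*(5 - 3)*16 - 65 = -138*16 - 65 = -69*32 - 65 = -2208 - 65 = -2273)
(7207 - 4791)/(h - 34887) = (7207 - 4791)/(-2273 - 34887) = 2416/(-37160) = 2416*(-1/37160) = -302/4645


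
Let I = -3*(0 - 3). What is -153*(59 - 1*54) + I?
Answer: -756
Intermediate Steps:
I = 9 (I = -3*(-3) = 9)
-153*(59 - 1*54) + I = -153*(59 - 1*54) + 9 = -153*(59 - 54) + 9 = -153*5 + 9 = -765 + 9 = -756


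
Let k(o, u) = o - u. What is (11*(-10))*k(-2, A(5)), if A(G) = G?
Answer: 770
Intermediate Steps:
(11*(-10))*k(-2, A(5)) = (11*(-10))*(-2 - 1*5) = -110*(-2 - 5) = -110*(-7) = 770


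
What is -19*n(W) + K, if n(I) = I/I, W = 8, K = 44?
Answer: 25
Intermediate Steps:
n(I) = 1
-19*n(W) + K = -19*1 + 44 = -19 + 44 = 25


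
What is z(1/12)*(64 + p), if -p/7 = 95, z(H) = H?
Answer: -601/12 ≈ -50.083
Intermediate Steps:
p = -665 (p = -7*95 = -665)
z(1/12)*(64 + p) = (1/12)*(64 - 665) = (1*(1/12))*(-601) = (1/12)*(-601) = -601/12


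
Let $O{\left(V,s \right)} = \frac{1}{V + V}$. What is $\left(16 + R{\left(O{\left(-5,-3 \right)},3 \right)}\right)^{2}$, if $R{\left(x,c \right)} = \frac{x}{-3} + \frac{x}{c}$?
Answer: $256$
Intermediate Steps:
$O{\left(V,s \right)} = \frac{1}{2 V}$
$R{\left(x,c \right)} = - \frac{x}{3} + \frac{x}{c}$ ($R{\left(x,c \right)} = x \left(- \frac{1}{3}\right) + \frac{x}{c} = - \frac{x}{3} + \frac{x}{c}$)
$\left(16 + R{\left(O{\left(-5,-3 \right)},3 \right)}\right)^{2} = \left(16 + \left(- \frac{\frac{1}{2} \frac{1}{-5}}{3} + \frac{\frac{1}{2} \frac{1}{-5}}{3}\right)\right)^{2} = \left(16 + \left(- \frac{\frac{1}{2} \left(- \frac{1}{5}\right)}{3} + \frac{1}{2} \left(- \frac{1}{5}\right) \frac{1}{3}\right)\right)^{2} = \left(16 - 0\right)^{2} = \left(16 + \left(\frac{1}{30} - \frac{1}{30}\right)\right)^{2} = \left(16 + 0\right)^{2} = 16^{2} = 256$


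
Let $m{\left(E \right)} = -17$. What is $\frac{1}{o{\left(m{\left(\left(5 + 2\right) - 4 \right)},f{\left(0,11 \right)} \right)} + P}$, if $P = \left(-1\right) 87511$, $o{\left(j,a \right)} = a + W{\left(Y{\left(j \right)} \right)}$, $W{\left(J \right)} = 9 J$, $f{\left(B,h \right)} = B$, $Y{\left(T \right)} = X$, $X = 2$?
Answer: $- \frac{1}{87493} \approx -1.1429 \cdot 10^{-5}$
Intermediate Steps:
$Y{\left(T \right)} = 2$
$o{\left(j,a \right)} = 18 + a$ ($o{\left(j,a \right)} = a + 9 \cdot 2 = a + 18 = 18 + a$)
$P = -87511$
$\frac{1}{o{\left(m{\left(\left(5 + 2\right) - 4 \right)},f{\left(0,11 \right)} \right)} + P} = \frac{1}{\left(18 + 0\right) - 87511} = \frac{1}{18 - 87511} = \frac{1}{-87493} = - \frac{1}{87493}$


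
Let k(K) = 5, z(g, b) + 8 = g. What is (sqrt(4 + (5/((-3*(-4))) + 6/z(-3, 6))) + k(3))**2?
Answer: (330 + sqrt(16863))**2/4356 ≈ 48.547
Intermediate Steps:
z(g, b) = -8 + g
(sqrt(4 + (5/((-3*(-4))) + 6/z(-3, 6))) + k(3))**2 = (sqrt(4 + (5/((-3*(-4))) + 6/(-8 - 3))) + 5)**2 = (sqrt(4 + (5/12 + 6/(-11))) + 5)**2 = (sqrt(4 + (5*(1/12) + 6*(-1/11))) + 5)**2 = (sqrt(4 + (5/12 - 6/11)) + 5)**2 = (sqrt(4 - 17/132) + 5)**2 = (sqrt(511/132) + 5)**2 = (sqrt(16863)/66 + 5)**2 = (5 + sqrt(16863)/66)**2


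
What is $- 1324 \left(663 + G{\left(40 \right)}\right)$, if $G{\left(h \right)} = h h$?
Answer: $-2996212$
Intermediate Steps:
$G{\left(h \right)} = h^{2}$
$- 1324 \left(663 + G{\left(40 \right)}\right) = - 1324 \left(663 + 40^{2}\right) = - 1324 \left(663 + 1600\right) = \left(-1324\right) 2263 = -2996212$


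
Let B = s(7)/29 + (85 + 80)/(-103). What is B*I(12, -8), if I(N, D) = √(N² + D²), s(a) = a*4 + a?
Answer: -4720*√13/2987 ≈ -5.6974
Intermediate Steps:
s(a) = 5*a (s(a) = 4*a + a = 5*a)
B = -1180/2987 (B = (5*7)/29 + (85 + 80)/(-103) = 35*(1/29) + 165*(-1/103) = 35/29 - 165/103 = -1180/2987 ≈ -0.39505)
I(N, D) = √(D² + N²)
B*I(12, -8) = -1180*√((-8)² + 12²)/2987 = -1180*√(64 + 144)/2987 = -4720*√13/2987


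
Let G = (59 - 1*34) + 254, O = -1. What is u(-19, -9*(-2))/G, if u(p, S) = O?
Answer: -1/279 ≈ -0.0035842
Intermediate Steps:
u(p, S) = -1
G = 279 (G = (59 - 34) + 254 = 25 + 254 = 279)
u(-19, -9*(-2))/G = -1/279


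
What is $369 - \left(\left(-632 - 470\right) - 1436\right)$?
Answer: $2907$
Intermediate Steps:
$369 - \left(\left(-632 - 470\right) - 1436\right) = 369 - \left(-1102 - 1436\right) = 369 - -2538 = 369 + 2538 = 2907$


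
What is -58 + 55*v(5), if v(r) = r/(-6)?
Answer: -623/6 ≈ -103.83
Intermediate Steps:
v(r) = -r/6 (v(r) = r*(-⅙) = -r/6)
-58 + 55*v(5) = -58 + 55*(-⅙*5) = -58 + 55*(-⅚) = -58 - 275/6 = -623/6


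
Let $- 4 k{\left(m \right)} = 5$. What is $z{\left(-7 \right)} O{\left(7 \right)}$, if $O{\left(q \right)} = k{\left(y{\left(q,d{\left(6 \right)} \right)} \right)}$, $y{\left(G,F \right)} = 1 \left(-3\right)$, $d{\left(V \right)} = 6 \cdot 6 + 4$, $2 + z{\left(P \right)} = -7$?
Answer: $\frac{45}{4} \approx 11.25$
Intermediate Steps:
$z{\left(P \right)} = -9$ ($z{\left(P \right)} = -2 - 7 = -9$)
$d{\left(V \right)} = 40$ ($d{\left(V \right)} = 36 + 4 = 40$)
$y{\left(G,F \right)} = -3$
$k{\left(m \right)} = - \frac{5}{4}$ ($k{\left(m \right)} = \left(- \frac{1}{4}\right) 5 = - \frac{5}{4}$)
$O{\left(q \right)} = - \frac{5}{4}$
$z{\left(-7 \right)} O{\left(7 \right)} = \left(-9\right) \left(- \frac{5}{4}\right) = \frac{45}{4}$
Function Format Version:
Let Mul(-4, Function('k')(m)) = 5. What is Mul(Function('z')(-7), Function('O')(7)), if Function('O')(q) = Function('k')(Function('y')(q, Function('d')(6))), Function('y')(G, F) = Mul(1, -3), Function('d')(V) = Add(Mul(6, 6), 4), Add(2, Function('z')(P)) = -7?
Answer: Rational(45, 4) ≈ 11.250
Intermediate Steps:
Function('z')(P) = -9 (Function('z')(P) = Add(-2, -7) = -9)
Function('d')(V) = 40 (Function('d')(V) = Add(36, 4) = 40)
Function('y')(G, F) = -3
Function('k')(m) = Rational(-5, 4) (Function('k')(m) = Mul(Rational(-1, 4), 5) = Rational(-5, 4))
Function('O')(q) = Rational(-5, 4)
Mul(Function('z')(-7), Function('O')(7)) = Mul(-9, Rational(-5, 4)) = Rational(45, 4)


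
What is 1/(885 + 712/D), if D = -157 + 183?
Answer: 13/11861 ≈ 0.0010960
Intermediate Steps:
D = 26
1/(885 + 712/D) = 1/(885 + 712/26) = 1/(885 + 712*(1/26)) = 1/(885 + 356/13) = 1/(11861/13) = 13/11861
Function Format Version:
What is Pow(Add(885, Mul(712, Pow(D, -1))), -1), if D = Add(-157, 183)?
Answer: Rational(13, 11861) ≈ 0.0010960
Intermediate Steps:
D = 26
Pow(Add(885, Mul(712, Pow(D, -1))), -1) = Pow(Add(885, Mul(712, Pow(26, -1))), -1) = Pow(Add(885, Mul(712, Rational(1, 26))), -1) = Pow(Add(885, Rational(356, 13)), -1) = Pow(Rational(11861, 13), -1) = Rational(13, 11861)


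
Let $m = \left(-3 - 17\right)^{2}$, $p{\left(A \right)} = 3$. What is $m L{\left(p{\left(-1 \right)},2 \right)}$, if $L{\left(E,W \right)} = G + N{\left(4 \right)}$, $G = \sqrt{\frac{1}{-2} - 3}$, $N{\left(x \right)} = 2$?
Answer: $800 + 200 i \sqrt{14} \approx 800.0 + 748.33 i$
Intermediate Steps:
$G = \frac{i \sqrt{14}}{2}$ ($G = \sqrt{- \frac{1}{2} - 3} = \sqrt{- \frac{7}{2}} = \frac{i \sqrt{14}}{2} \approx 1.8708 i$)
$m = 400$ ($m = \left(-20\right)^{2} = 400$)
$L{\left(E,W \right)} = 2 + \frac{i \sqrt{14}}{2}$ ($L{\left(E,W \right)} = \frac{i \sqrt{14}}{2} + 2 = 2 + \frac{i \sqrt{14}}{2}$)
$m L{\left(p{\left(-1 \right)},2 \right)} = 400 \left(2 + \frac{i \sqrt{14}}{2}\right) = 800 + 200 i \sqrt{14}$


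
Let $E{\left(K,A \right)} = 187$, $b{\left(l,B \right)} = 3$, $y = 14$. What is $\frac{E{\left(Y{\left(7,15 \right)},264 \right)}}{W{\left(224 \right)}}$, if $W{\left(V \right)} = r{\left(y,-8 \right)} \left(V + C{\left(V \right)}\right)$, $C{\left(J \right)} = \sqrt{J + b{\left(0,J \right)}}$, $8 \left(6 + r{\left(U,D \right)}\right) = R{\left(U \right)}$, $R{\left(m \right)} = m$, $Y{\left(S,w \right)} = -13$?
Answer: $- \frac{9856}{49949} + \frac{44 \sqrt{227}}{49949} \approx -0.18405$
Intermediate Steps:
$r{\left(U,D \right)} = -6 + \frac{U}{8}$
$C{\left(J \right)} = \sqrt{3 + J}$ ($C{\left(J \right)} = \sqrt{J + 3} = \sqrt{3 + J}$)
$W{\left(V \right)} = - \frac{17 V}{4} - \frac{17 \sqrt{3 + V}}{4}$ ($W{\left(V \right)} = \left(-6 + \frac{1}{8} \cdot 14\right) \left(V + \sqrt{3 + V}\right) = \left(-6 + \frac{7}{4}\right) \left(V + \sqrt{3 + V}\right) = - \frac{17 \left(V + \sqrt{3 + V}\right)}{4} = - \frac{17 V}{4} - \frac{17 \sqrt{3 + V}}{4}$)
$\frac{E{\left(Y{\left(7,15 \right)},264 \right)}}{W{\left(224 \right)}} = \frac{187}{\left(- \frac{17}{4}\right) 224 - \frac{17 \sqrt{3 + 224}}{4}} = \frac{187}{-952 - \frac{17 \sqrt{227}}{4}}$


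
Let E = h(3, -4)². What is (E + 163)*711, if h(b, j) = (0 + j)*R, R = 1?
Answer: 127269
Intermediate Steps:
h(b, j) = j (h(b, j) = (0 + j)*1 = j*1 = j)
E = 16 (E = (-4)² = 16)
(E + 163)*711 = (16 + 163)*711 = 179*711 = 127269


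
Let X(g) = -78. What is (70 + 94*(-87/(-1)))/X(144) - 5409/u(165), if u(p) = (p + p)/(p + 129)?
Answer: -10563419/2145 ≈ -4924.7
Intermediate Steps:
u(p) = 2*p/(129 + p) (u(p) = (2*p)/(129 + p) = 2*p/(129 + p))
(70 + 94*(-87/(-1)))/X(144) - 5409/u(165) = (70 + 94*(-87/(-1)))/(-78) - 5409/(2*165/(129 + 165)) = (70 + 94*(-87*(-1)))*(-1/78) - 5409/(2*165/294) = (70 + 94*87)*(-1/78) - 5409/(2*165*(1/294)) = (70 + 8178)*(-1/78) - 5409/55/49 = 8248*(-1/78) - 5409*49/55 = -4124/39 - 265041/55 = -10563419/2145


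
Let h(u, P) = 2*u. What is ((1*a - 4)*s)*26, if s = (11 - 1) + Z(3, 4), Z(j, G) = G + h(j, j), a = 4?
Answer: 0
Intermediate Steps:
Z(j, G) = G + 2*j
s = 20 (s = (11 - 1) + (4 + 2*3) = 10 + (4 + 6) = 10 + 10 = 20)
((1*a - 4)*s)*26 = ((1*4 - 4)*20)*26 = ((4 - 4)*20)*26 = (0*20)*26 = 0*26 = 0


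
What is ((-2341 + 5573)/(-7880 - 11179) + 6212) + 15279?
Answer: 409593737/19059 ≈ 21491.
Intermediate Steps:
((-2341 + 5573)/(-7880 - 11179) + 6212) + 15279 = (3232/(-19059) + 6212) + 15279 = (3232*(-1/19059) + 6212) + 15279 = (-3232/19059 + 6212) + 15279 = 118391276/19059 + 15279 = 409593737/19059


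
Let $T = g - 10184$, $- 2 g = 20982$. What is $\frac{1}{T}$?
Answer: $- \frac{1}{20675} \approx -4.8368 \cdot 10^{-5}$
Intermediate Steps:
$g = -10491$ ($g = \left(- \frac{1}{2}\right) 20982 = -10491$)
$T = -20675$ ($T = -10491 - 10184 = -20675$)
$\frac{1}{T} = \frac{1}{-20675} = - \frac{1}{20675}$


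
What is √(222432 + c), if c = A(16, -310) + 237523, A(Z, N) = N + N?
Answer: √459335 ≈ 677.74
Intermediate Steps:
A(Z, N) = 2*N
c = 236903 (c = 2*(-310) + 237523 = -620 + 237523 = 236903)
√(222432 + c) = √(222432 + 236903) = √459335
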